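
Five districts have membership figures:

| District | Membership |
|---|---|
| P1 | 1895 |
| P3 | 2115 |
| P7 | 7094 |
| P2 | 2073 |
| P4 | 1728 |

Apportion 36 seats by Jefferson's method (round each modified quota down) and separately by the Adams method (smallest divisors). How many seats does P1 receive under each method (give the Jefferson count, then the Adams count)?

4 and 5

Jefferson: P1 4, P3 5, P7 18, P2 5, P4 4.
Adams: P1 5, P3 5, P7 17, P2 5, P4 4.
P1 gets 4 under Jefferson and 5 under Adams.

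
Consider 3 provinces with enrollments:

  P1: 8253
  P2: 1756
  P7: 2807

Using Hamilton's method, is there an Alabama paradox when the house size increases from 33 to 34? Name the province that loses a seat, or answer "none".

none

At 33 seats: P1 21, P2 5, P7 7.
At 34 seats: P1 22, P2 5, P7 7.
No province's allocation decreased.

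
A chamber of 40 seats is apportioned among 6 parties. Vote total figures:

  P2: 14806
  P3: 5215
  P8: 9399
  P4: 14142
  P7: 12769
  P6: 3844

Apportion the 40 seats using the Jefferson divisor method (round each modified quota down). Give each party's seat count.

P2=10; P3=3; P8=6; P4=10; P7=9; P6=2

Standard divisor 60175/40 ≈ 1504.375; standard quotas: P2 9.842, P3 3.467, P8 6.248, P4 9.401, P7 8.488, P6 2.555.
Rounding down gives 9, 3, 6, 9, 8, 2 = 37 seats, so the divisor must be adjusted.
With modified divisor 1400: modified quotas P2 10.576, P3 3.725, P8 6.714, P4 10.101, P7 9.121, P6 2.746.
Rounding down: P2 10, P3 3, P8 6, P4 10, P7 9, P6 2 (total 40).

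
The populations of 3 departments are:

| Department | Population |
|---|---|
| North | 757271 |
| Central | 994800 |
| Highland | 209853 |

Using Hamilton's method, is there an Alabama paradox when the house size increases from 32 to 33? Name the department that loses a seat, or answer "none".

Highland

At 32 seats: North 12, Central 16, Highland 4.
At 33 seats: North 13, Central 17, Highland 3.
Highland drops from 4 to 3.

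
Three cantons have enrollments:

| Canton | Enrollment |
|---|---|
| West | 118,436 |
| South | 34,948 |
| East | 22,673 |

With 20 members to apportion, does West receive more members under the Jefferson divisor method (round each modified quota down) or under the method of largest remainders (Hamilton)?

Jefferson

Jefferson: West 14, South 4, East 2.
Hamilton: West 13, South 4, East 3.
West gets 14 under Jefferson and 13 under Hamilton.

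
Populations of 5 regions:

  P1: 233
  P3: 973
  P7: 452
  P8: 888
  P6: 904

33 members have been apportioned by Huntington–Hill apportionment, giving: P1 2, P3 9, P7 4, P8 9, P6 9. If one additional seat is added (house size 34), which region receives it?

P3

Priority for the next seat is population ÷ (√(s·(s+1))).
Priorities: P1 95.122, P3 102.563, P7 101.070, P8 93.603, P6 95.290.
Highest priority: P3.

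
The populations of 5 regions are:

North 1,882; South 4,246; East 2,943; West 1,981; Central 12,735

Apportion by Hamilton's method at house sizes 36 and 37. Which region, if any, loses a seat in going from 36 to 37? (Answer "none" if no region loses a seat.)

East

At 36 seats: North 3, South 6, East 5, West 3, Central 19.
At 37 seats: North 3, South 7, East 4, West 3, Central 20.
East drops from 5 to 4.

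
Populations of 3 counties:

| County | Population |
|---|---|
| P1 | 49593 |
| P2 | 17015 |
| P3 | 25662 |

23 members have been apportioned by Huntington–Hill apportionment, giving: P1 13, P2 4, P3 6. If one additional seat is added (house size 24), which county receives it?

P3

Priority for the next seat is population ÷ (√(s·(s+1))).
Priorities: P1 3676.078, P2 3804.670, P3 3959.733.
Highest priority: P3.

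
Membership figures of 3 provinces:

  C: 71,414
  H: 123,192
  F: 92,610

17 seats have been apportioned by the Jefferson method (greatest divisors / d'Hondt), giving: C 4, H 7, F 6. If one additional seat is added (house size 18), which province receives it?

H

Priority for the next seat is population ÷ (current seats + 1).
Priorities: C 14282.800, H 15399.000, F 13230.000.
Highest priority: H.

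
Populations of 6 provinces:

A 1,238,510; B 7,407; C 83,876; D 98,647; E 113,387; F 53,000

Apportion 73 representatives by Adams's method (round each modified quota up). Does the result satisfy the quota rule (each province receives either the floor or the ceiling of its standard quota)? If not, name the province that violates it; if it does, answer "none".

Standard quotas: A 56.690, B 0.339, C 3.839, D 4.515, E 5.190, F 2.426.
Adams allocation: A 55, B 1, C 4, D 5, E 5, F 3.
A has quota 56.690 (lower 56, upper 57) but receives 55 — outside the quota interval.

A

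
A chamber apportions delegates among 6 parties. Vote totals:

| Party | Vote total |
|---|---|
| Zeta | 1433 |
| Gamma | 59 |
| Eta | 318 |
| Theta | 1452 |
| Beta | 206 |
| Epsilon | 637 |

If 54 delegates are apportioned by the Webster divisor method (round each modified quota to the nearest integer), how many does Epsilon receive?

8

Standard divisor 4105/54 ≈ 76.019; standard quotas: Zeta 18.851, Gamma 0.776, Eta 4.183, Theta 19.101, Beta 2.710, Epsilon 8.380.
Rounding to the nearest integer gives Zeta 19, Gamma 1, Eta 4, Theta 19, Beta 3, Epsilon 8 — total 54, matching the house size, so no adjustment is needed.
Epsilon receives 8.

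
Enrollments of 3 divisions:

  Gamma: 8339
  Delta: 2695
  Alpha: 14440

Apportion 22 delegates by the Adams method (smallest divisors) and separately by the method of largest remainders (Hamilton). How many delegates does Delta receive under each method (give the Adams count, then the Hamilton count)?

3 and 2

Adams: Gamma 7, Delta 3, Alpha 12.
Hamilton: Gamma 7, Delta 2, Alpha 13.
Delta gets 3 under Adams and 2 under Hamilton.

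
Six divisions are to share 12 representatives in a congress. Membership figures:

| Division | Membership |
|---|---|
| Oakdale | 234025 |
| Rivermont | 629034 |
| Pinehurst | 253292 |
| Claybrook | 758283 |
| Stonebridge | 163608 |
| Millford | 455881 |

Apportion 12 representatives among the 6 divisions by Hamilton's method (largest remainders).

Oakdale=1, Rivermont=3, Pinehurst=1, Claybrook=4, Stonebridge=1, Millford=2

Total 2494123; standard divisor 2494123/12 ≈ 207843.583.
Standard quotas: Oakdale 1.1260, Rivermont 3.0265, Pinehurst 1.2187, Claybrook 3.6483, Stonebridge 0.7872, Millford 2.1934.
Lower quotas: Oakdale 1, Rivermont 3, Pinehurst 1, Claybrook 3, Stonebridge 0, Millford 2 (sum 10, leaving 2 seats).
Remainders in descending order: Stonebridge 0.7872, Claybrook 0.6483, Pinehurst 0.2187, Millford 0.1934, Oakdale 0.1260, Rivermont 0.0265.
Largest remainders: Stonebridge, Claybrook receive the extra seats.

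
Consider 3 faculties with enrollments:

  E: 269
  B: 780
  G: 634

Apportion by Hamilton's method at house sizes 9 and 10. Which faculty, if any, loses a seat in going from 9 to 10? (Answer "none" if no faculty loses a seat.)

At 9 seats: E 2, B 4, G 3.
At 10 seats: E 1, B 5, G 4.
E drops from 2 to 1.

E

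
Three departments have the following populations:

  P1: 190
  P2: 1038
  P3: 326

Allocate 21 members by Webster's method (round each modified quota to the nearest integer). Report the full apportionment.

P1 3; P2 14; P3 4

Standard divisor 1554/21 ≈ 74; standard quotas: P1 2.568, P2 14.027, P3 4.405.
Rounding to the nearest integer gives P1 3, P2 14, P3 4 — total 21, matching the house size, so no adjustment is needed.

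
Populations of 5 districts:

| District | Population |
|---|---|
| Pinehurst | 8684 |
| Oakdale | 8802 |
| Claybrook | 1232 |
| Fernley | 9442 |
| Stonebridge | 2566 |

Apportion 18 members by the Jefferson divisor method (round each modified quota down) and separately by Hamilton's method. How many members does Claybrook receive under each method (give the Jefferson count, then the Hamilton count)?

0 and 1

Jefferson: Pinehurst 5, Oakdale 6, Claybrook 0, Fernley 6, Stonebridge 1.
Hamilton: Pinehurst 5, Oakdale 5, Claybrook 1, Fernley 6, Stonebridge 1.
Claybrook gets 0 under Jefferson and 1 under Hamilton.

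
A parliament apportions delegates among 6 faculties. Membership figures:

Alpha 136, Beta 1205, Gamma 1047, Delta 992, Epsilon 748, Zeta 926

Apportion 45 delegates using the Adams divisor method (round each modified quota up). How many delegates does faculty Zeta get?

8

Standard divisor 5054/45 ≈ 112.311; standard quotas: Alpha 1.211, Beta 10.729, Gamma 9.322, Delta 8.833, Epsilon 6.660, Zeta 8.245.
Rounding up gives 2, 11, 10, 9, 7, 9 = 48 seats, so the divisor must be adjusted.
With modified divisor 122: modified quotas Alpha 1.115, Beta 9.877, Gamma 8.582, Delta 8.131, Epsilon 6.131, Zeta 7.590.
Rounding up: Alpha 2, Beta 10, Gamma 9, Delta 9, Epsilon 7, Zeta 8 (total 45).
Zeta receives 8.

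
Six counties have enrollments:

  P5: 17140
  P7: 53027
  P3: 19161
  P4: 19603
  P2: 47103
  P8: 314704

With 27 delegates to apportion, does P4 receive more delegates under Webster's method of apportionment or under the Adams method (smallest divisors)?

Adams

Webster: P5 1, P7 3, P3 1, P4 1, P2 3, P8 18.
Adams: P5 1, P7 3, P3 1, P4 2, P2 3, P8 17.
P4 gets 1 under Webster and 2 under Adams.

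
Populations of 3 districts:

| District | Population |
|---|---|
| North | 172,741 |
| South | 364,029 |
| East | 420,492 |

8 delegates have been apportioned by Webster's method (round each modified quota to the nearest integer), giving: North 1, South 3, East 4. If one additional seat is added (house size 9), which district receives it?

North

Priority for the next seat is population ÷ (current seats + 0.5).
Priorities: North 115160.667, South 104008.286, East 93442.667.
Highest priority: North.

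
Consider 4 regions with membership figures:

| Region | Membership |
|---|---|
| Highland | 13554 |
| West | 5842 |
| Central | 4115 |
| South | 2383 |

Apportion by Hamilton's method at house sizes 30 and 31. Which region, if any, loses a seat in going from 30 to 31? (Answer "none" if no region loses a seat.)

At 30 seats: Highland 15, West 7, Central 5, South 3.
At 31 seats: Highland 16, West 7, Central 5, South 3.
No region's allocation decreased.

none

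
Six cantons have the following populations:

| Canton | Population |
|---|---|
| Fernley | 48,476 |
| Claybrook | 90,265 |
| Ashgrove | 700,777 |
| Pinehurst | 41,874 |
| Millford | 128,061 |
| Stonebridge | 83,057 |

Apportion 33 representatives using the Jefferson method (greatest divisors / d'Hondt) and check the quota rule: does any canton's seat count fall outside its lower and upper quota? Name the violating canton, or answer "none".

Standard quotas: Fernley 1.464, Claybrook 2.727, Ashgrove 21.167, Pinehurst 1.265, Millford 3.868, Stonebridge 2.509.
Jefferson allocation: Fernley 1, Claybrook 2, Ashgrove 23, Pinehurst 1, Millford 4, Stonebridge 2.
Ashgrove has quota 21.167 (lower 21, upper 22) but receives 23 — outside the quota interval.

Ashgrove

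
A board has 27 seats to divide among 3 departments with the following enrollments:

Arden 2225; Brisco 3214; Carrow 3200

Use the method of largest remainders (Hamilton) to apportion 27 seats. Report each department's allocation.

Arden 7, Brisco 10, Carrow 10

Total 8639; standard divisor 8639/27 ≈ 319.963.
Standard quotas: Arden 6.954, Brisco 10.045, Carrow 10.001.
Lower quotas: Arden 6, Brisco 10, Carrow 10 (sum 26, leaving 1 seat).
Remainders in descending order: Arden 0.954, Brisco 0.045, Carrow 0.001.
Largest remainder: Arden receives the extra seat.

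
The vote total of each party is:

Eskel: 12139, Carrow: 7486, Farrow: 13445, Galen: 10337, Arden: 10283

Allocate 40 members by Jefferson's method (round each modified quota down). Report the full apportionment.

Standard divisor 53690/40 ≈ 1342.25; standard quotas: Eskel 9.044, Carrow 5.577, Farrow 10.017, Galen 7.701, Arden 7.661.
Rounding down gives 9, 5, 10, 7, 7 = 38 seats, so the divisor must be adjusted.
With modified divisor 1270: modified quotas Eskel 9.558, Carrow 5.894, Farrow 10.587, Galen 8.139, Arden 8.097.
Rounding down: Eskel 9, Carrow 5, Farrow 10, Galen 8, Arden 8 (total 40).

Eskel 9; Carrow 5; Farrow 10; Galen 8; Arden 8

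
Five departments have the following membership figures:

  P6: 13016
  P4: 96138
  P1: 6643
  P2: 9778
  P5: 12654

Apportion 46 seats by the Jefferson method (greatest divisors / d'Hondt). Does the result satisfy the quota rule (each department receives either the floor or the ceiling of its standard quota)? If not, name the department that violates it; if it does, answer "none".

Standard quotas: P6 4.331, P4 31.993, P1 2.211, P2 3.254, P5 4.211.
Jefferson allocation: P6 4, P4 33, P1 2, P2 3, P5 4.
P4 has quota 31.993 (lower 31, upper 32) but receives 33 — outside the quota interval.

P4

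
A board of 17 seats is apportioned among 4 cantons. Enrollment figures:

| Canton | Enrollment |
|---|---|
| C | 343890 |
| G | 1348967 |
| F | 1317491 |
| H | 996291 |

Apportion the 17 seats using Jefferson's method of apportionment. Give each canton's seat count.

C: 1, G: 6, F: 6, H: 4

Standard divisor 4006639/17 ≈ 235684.647; standard quotas: C 1.459, G 5.724, F 5.590, H 4.227.
Rounding down gives 1, 5, 5, 4 = 15 seats, so the divisor must be adjusted.
With modified divisor 209400: modified quotas C 1.642, G 6.442, F 6.292, H 4.758.
Rounding down: C 1, G 6, F 6, H 4 (total 17).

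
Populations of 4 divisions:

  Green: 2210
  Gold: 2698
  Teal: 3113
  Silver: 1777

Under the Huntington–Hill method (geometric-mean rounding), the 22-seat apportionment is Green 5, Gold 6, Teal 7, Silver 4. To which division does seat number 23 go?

Priority for the next seat is population ÷ (√(s·(s+1))).
Priorities: Green 403.489, Gold 416.310, Teal 415.992, Silver 397.349.
Highest priority: Gold.

Gold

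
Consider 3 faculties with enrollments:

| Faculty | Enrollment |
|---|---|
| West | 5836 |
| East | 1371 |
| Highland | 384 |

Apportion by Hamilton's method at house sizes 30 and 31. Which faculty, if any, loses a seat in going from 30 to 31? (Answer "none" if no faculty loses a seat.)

Highland

At 30 seats: West 23, East 5, Highland 2.
At 31 seats: West 24, East 6, Highland 1.
Highland drops from 2 to 1.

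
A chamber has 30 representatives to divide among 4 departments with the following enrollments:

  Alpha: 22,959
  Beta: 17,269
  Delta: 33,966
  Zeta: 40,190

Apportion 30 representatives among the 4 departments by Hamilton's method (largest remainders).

Standard divisor: 114384 ÷ 30 ≈ 3812.8.
Standard quotas: Alpha 6.0216, Beta 4.5292, Delta 8.9084, Zeta 10.5408.
Lower quotas: Alpha 6, Beta 4, Delta 8, Zeta 10 (sum 28, leaving 2 seats).
Remainders in descending order: Delta 0.9084, Zeta 0.5408, Beta 0.5292, Alpha 0.0216.
Largest remainders: Delta, Zeta receive the extra seats.

Alpha 6, Beta 4, Delta 9, Zeta 11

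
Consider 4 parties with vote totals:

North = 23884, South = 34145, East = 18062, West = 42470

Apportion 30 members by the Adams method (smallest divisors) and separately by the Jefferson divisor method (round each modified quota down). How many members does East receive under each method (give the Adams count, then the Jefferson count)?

5 and 4

Adams: North 6, South 9, East 5, West 10.
Jefferson: North 6, South 9, East 4, West 11.
East gets 5 under Adams and 4 under Jefferson.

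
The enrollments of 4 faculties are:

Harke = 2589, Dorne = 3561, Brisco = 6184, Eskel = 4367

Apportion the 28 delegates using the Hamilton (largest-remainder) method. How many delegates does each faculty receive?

Harke 4, Dorne 6, Brisco 11, Eskel 7

The standard divisor is 16701/28 ≈ 596.464.
Standard quotas: Harke 4.3406, Dorne 5.9702, Brisco 10.3678, Eskel 7.3215.
Lower quotas: Harke 4, Dorne 5, Brisco 10, Eskel 7 (sum 26, leaving 2 seats).
Remainders in descending order: Dorne 0.9702, Brisco 0.3678, Harke 0.3406, Eskel 0.3215.
The surplus seats go to Dorne, Brisco.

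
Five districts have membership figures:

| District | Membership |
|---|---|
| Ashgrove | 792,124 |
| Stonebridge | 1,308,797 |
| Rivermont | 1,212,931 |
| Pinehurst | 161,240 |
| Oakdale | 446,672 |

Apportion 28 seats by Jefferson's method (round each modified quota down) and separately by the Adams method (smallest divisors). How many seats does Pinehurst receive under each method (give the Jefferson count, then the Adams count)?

1 and 2

Jefferson: Ashgrove 6, Stonebridge 9, Rivermont 9, Pinehurst 1, Oakdale 3.
Adams: Ashgrove 6, Stonebridge 9, Rivermont 8, Pinehurst 2, Oakdale 3.
Pinehurst gets 1 under Jefferson and 2 under Adams.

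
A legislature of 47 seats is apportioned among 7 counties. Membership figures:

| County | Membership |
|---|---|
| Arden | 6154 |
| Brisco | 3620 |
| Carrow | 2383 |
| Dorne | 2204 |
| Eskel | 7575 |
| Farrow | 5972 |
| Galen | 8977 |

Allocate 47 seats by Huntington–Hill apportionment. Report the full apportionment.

With divisor 798.3: modified quotas Arden 7.709, Brisco 4.535, Carrow 2.985, Dorne 2.761, Eskel 9.489, Farrow 7.481, Galen 11.245.
Geometric-mean thresholds: Arden √(7·8)=7.483, Brisco √(4·5)=4.472, Carrow √(2·3)=2.449, Dorne √(2·3)=2.449, Eskel √(9·10)=9.487, Farrow √(7·8)=7.483, Galen √(11·12)=11.489.
Each quota rounded against its threshold gives Arden 8, Brisco 5, Carrow 3, Dorne 3, Eskel 10, Farrow 7, Galen 11 (total 47).

Arden 8, Brisco 5, Carrow 3, Dorne 3, Eskel 10, Farrow 7, Galen 11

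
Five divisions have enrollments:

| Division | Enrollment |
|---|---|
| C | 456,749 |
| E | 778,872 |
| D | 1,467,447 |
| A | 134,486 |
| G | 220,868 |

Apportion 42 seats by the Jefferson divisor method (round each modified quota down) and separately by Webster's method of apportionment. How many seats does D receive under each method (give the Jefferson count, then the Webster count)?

Jefferson: C 6, E 11, D 21, A 1, G 3.
Webster: C 6, E 11, D 20, A 2, G 3.
D gets 21 under Jefferson and 20 under Webster.

21 and 20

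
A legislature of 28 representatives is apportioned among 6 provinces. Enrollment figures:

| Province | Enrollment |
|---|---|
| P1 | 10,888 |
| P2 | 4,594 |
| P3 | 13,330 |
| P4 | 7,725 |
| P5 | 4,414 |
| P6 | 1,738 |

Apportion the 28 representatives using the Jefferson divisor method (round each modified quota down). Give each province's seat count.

P1: 7; P2: 3; P3: 9; P4: 5; P5: 3; P6: 1

Standard divisor 42689/28 ≈ 1524.607; standard quotas: P1 7.142, P2 3.013, P3 8.743, P4 5.067, P5 2.895, P6 1.140.
Rounding down gives 7, 3, 8, 5, 2, 1 = 26 seats, so the divisor must be adjusted.
With modified divisor 1400: modified quotas P1 7.777, P2 3.281, P3 9.521, P4 5.518, P5 3.153, P6 1.241.
Rounding down: P1 7, P2 3, P3 9, P4 5, P5 3, P6 1 (total 28).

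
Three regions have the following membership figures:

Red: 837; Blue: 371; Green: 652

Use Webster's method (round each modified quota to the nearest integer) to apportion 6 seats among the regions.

Standard divisor 1860/6 ≈ 310; standard quotas: Red 2.700, Blue 1.197, Green 2.103.
Rounding to the nearest integer gives Red 3, Blue 1, Green 2 — total 6, matching the house size, so no adjustment is needed.

Red 3, Blue 1, Green 2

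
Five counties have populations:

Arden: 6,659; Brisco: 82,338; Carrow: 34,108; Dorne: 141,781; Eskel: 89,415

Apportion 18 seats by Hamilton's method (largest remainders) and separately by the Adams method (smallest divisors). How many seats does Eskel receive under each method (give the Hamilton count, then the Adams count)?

Hamilton: Arden 0, Brisco 4, Carrow 2, Dorne 7, Eskel 5.
Adams: Arden 1, Brisco 4, Carrow 2, Dorne 7, Eskel 4.
Eskel gets 5 under Hamilton and 4 under Adams.

5 and 4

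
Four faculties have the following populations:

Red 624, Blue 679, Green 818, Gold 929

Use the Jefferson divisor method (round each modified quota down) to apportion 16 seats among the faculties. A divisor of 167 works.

With modified divisor 167: modified quotas Red 3.737, Blue 4.066, Green 4.898, Gold 5.563.
Rounding down: Red 3, Blue 4, Green 4, Gold 5 (total 16).

Red 3, Blue 4, Green 4, Gold 5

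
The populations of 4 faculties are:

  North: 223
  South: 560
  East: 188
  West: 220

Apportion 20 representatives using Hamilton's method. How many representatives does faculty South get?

The standard divisor is 1191/20 ≈ 59.55.
Standard quotas: North 3.745, South 9.404, East 3.157, West 3.694.
Lower quotas: North 3, South 9, East 3, West 3 (sum 18, leaving 2 seats).
Remainders in descending order: North 0.745, West 0.694, South 0.404, East 0.157.
The surplus seats go to North, West.
South receives 9.

9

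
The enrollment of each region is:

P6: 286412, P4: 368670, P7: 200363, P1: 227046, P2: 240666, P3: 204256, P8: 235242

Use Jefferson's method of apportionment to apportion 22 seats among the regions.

P6 4; P4 5; P7 2; P1 3; P2 3; P3 2; P8 3

Standard divisor 1762655/22 ≈ 80120.682; standard quotas: P6 3.575, P4 4.601, P7 2.501, P1 2.834, P2 3.004, P3 2.549, P8 2.936.
Rounding down gives 3, 4, 2, 2, 3, 2, 2 = 18 seats, so the divisor must be adjusted.
With modified divisor 69800: modified quotas P6 4.103, P4 5.282, P7 2.871, P1 3.253, P2 3.448, P3 2.926, P8 3.370.
Rounding down: P6 4, P4 5, P7 2, P1 3, P2 3, P3 2, P8 3 (total 22).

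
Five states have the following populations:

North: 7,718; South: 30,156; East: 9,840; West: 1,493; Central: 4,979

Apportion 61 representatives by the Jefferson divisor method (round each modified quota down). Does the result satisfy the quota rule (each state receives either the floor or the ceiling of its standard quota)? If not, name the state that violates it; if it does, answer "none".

South

Standard quotas: North 8.689, South 33.948, East 11.077, West 1.681, Central 5.605.
Jefferson allocation: North 9, South 35, East 11, West 1, Central 5.
South has quota 33.948 (lower 33, upper 34) but receives 35 — outside the quota interval.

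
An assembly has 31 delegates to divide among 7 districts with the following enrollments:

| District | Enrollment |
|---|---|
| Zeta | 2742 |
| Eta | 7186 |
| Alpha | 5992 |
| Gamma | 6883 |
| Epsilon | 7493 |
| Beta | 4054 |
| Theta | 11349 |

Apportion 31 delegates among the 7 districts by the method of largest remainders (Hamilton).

Zeta 2, Eta 5, Alpha 4, Gamma 4, Epsilon 5, Beta 3, Theta 8

The standard divisor is 45699/31 ≈ 1474.161.
Standard quotas: Zeta 1.8600, Eta 4.8746, Alpha 4.0647, Gamma 4.6691, Epsilon 5.0829, Beta 2.7500, Theta 7.6986.
Lower quotas: Zeta 1, Eta 4, Alpha 4, Gamma 4, Epsilon 5, Beta 2, Theta 7 (sum 27, leaving 4 seats).
Remainders in descending order: Eta 0.8746, Zeta 0.8600, Beta 0.7500, Theta 0.6986, Gamma 0.6691, Epsilon 0.0829, Alpha 0.0647.
The surplus seats go to Eta, Zeta, Beta, Theta.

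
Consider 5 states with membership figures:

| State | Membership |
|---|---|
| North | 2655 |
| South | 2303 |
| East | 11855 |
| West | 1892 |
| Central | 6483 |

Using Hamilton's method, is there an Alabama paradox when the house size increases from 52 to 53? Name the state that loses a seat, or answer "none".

North

At 52 seats: North 6, South 5, East 24, West 4, Central 13.
At 53 seats: North 5, South 5, East 25, West 4, Central 14.
North drops from 6 to 5.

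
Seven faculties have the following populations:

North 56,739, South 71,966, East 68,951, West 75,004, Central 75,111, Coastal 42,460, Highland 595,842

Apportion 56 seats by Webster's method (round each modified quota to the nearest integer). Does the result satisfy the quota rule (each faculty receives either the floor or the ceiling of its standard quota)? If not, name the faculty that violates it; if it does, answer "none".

Standard quotas: North 3.222, South 4.087, East 3.916, West 4.260, Central 4.266, Coastal 2.411, Highland 33.838.
Webster allocation: North 3, South 4, East 4, West 4, Central 4, Coastal 2, Highland 35.
Highland has quota 33.838 (lower 33, upper 34) but receives 35 — outside the quota interval.

Highland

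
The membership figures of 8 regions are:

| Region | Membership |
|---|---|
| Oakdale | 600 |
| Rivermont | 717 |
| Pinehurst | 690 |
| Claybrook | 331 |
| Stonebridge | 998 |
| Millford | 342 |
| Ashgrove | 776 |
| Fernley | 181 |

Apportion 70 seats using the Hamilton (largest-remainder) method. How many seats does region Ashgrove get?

Total 4635; standard divisor 4635/70 ≈ 66.214.
Standard quotas: Oakdale 9.061, Rivermont 10.828, Pinehurst 10.421, Claybrook 4.999, Stonebridge 15.072, Millford 5.165, Ashgrove 11.720, Fernley 2.734.
Lower quotas: Oakdale 9, Rivermont 10, Pinehurst 10, Claybrook 4, Stonebridge 15, Millford 5, Ashgrove 11, Fernley 2 (sum 66, leaving 4 seats).
Remainders in descending order: Claybrook 0.999, Rivermont 0.828, Fernley 0.734, Ashgrove 0.720, Pinehurst 0.421, Millford 0.165, Stonebridge 0.072, Oakdale 0.061.
The surplus seats go to Claybrook, Rivermont, Fernley, Ashgrove.
Ashgrove receives 12.

12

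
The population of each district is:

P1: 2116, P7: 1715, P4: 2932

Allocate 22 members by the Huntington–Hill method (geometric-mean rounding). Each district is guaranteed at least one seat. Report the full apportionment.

P1: 7, P7: 6, P4: 9

With divisor 311: modified quotas P1 6.804, P7 5.514, P4 9.428.
Geometric-mean thresholds: P1 √(6·7)=6.481, P7 √(5·6)=5.477, P4 √(9·10)=9.487.
Each quota rounded against its threshold gives P1 7, P7 6, P4 9 (total 22).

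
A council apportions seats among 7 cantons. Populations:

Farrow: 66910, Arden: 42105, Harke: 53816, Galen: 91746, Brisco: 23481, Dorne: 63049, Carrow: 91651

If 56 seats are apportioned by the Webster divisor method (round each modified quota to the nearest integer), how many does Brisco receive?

3

Standard divisor 432758/56 ≈ 7727.821; standard quotas: Farrow 8.658, Arden 5.448, Harke 6.964, Galen 11.872, Brisco 3.039, Dorne 8.159, Carrow 11.860.
Rounding to the nearest integer gives Farrow 9, Arden 5, Harke 7, Galen 12, Brisco 3, Dorne 8, Carrow 12 — total 56, matching the house size, so no adjustment is needed.
Brisco receives 3.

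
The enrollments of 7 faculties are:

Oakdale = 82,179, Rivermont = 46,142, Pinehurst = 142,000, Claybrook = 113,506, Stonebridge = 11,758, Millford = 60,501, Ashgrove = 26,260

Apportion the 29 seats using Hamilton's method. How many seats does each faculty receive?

Oakdale=5, Rivermont=3, Pinehurst=8, Claybrook=7, Stonebridge=1, Millford=4, Ashgrove=1

Total 482346; standard divisor 482346/29 ≈ 16632.621.
Standard quotas: Oakdale 4.9408, Rivermont 2.7742, Pinehurst 8.5374, Claybrook 6.8243, Stonebridge 0.7069, Millford 3.6375, Ashgrove 1.5788.
Lower quotas: Oakdale 4, Rivermont 2, Pinehurst 8, Claybrook 6, Stonebridge 0, Millford 3, Ashgrove 1 (sum 24, leaving 5 seats).
Remainders in descending order: Oakdale 0.9408, Claybrook 0.8243, Rivermont 0.7742, Stonebridge 0.7069, Millford 0.6375, Ashgrove 0.5788, Pinehurst 0.5374.
Largest remainders: Oakdale, Claybrook, Rivermont, Stonebridge, Millford receive the extra seats.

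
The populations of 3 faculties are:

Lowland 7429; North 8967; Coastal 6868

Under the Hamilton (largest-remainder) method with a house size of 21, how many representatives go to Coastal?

6

Standard divisor: 23264 ÷ 21 ≈ 1107.81.
Standard quotas: Lowland 6.7060, North 8.0944, Coastal 6.1996.
Lower quotas: Lowland 6, North 8, Coastal 6 (sum 20, leaving 1 seat).
Remainders in descending order: Lowland 0.7060, Coastal 0.1996, North 0.0944.
The surplus seat goes to Lowland.
Coastal receives 6.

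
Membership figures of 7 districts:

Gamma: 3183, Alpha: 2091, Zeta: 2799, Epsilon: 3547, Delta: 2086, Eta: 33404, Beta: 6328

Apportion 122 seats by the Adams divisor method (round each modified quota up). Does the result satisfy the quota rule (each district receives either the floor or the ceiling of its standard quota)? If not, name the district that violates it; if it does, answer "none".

Eta

Standard quotas: Gamma 7.267, Alpha 4.774, Zeta 6.390, Epsilon 8.098, Delta 4.762, Eta 76.262, Beta 14.447.
Adams allocation: Gamma 8, Alpha 5, Zeta 7, Epsilon 8, Delta 5, Eta 74, Beta 15.
Eta has quota 76.262 (lower 76, upper 77) but receives 74 — outside the quota interval.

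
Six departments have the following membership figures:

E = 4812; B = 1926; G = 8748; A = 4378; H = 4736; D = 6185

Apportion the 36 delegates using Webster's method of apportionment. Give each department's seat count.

E 6, B 2, G 10, A 5, H 6, D 7

Standard divisor 30785/36 ≈ 855.139; standard quotas: E 5.627, B 2.252, G 10.230, A 5.120, H 5.538, D 7.233.
Rounding to the nearest integer gives E 6, B 2, G 10, A 5, H 6, D 7 — total 36, matching the house size, so no adjustment is needed.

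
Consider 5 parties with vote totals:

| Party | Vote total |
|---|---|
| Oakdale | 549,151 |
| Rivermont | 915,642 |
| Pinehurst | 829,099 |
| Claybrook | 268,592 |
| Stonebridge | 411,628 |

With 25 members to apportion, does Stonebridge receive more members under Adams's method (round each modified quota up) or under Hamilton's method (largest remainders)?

Adams: Oakdale 5, Rivermont 7, Pinehurst 7, Claybrook 2, Stonebridge 4.
Hamilton: Oakdale 5, Rivermont 8, Pinehurst 7, Claybrook 2, Stonebridge 3.
Stonebridge gets 4 under Adams and 3 under Hamilton.

Adams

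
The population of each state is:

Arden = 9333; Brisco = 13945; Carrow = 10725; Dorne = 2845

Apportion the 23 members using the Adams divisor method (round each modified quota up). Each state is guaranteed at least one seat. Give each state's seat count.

Standard divisor 36848/23 ≈ 1602.087; standard quotas: Arden 5.826, Brisco 8.704, Carrow 6.694, Dorne 1.776.
Rounding up gives 6, 9, 7, 2 = 24 seats, so the divisor must be adjusted.
With modified divisor 1770: modified quotas Arden 5.273, Brisco 7.879, Carrow 6.059, Dorne 1.607.
Rounding up: Arden 6, Brisco 8, Carrow 7, Dorne 2 (total 23).

Arden 6, Brisco 8, Carrow 7, Dorne 2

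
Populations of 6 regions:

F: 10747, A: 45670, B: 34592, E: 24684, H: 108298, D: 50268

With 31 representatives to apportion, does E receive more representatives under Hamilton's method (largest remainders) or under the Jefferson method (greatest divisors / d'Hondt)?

Hamilton: F 1, A 5, B 4, E 3, H 12, D 6.
Jefferson: F 1, A 5, B 4, E 2, H 13, D 6.
E gets 3 under Hamilton and 2 under Jefferson.

Hamilton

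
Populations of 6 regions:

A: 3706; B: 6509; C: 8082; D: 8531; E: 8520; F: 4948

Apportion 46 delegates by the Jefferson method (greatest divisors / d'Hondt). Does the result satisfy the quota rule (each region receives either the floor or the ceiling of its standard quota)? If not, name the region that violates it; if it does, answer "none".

none

Standard quotas: A 4.231, B 7.430, C 9.226, D 9.739, E 9.726, F 5.648.
Jefferson allocation: A 4, B 7, C 9, D 10, E 10, F 6.
Every allocation lies between the lower and upper quota.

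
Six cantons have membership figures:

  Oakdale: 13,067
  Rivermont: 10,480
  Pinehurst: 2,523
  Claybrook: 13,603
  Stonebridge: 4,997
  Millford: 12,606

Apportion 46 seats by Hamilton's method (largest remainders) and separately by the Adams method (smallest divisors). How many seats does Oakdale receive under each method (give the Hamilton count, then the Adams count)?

11 and 10

Hamilton: Oakdale 11, Rivermont 8, Pinehurst 2, Claybrook 11, Stonebridge 4, Millford 10.
Adams: Oakdale 10, Rivermont 9, Pinehurst 2, Claybrook 11, Stonebridge 4, Millford 10.
Oakdale gets 11 under Hamilton and 10 under Adams.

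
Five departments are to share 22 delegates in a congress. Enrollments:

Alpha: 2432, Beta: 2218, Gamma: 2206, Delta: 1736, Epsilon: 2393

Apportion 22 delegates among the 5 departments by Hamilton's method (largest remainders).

Alpha 5, Beta 4, Gamma 4, Delta 4, Epsilon 5

Standard divisor: 10985 ÷ 22 ≈ 499.318.
Standard quotas: Alpha 4.871, Beta 4.442, Gamma 4.418, Delta 3.477, Epsilon 4.793.
Lower quotas: Alpha 4, Beta 4, Gamma 4, Delta 3, Epsilon 4 (sum 19, leaving 3 seats).
Remainders in descending order: Alpha 0.871, Epsilon 0.793, Delta 0.477, Beta 0.442, Gamma 0.418.
Largest remainders: Alpha, Epsilon, Delta receive the extra seats.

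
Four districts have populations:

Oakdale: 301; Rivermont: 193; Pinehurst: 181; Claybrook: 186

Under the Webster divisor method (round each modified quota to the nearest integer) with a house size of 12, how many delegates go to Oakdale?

4

Standard divisor 861/12 ≈ 71.75; standard quotas: Oakdale 4.195, Rivermont 2.690, Pinehurst 2.523, Claybrook 2.592.
Rounding to the nearest integer gives 4, 3, 3, 3 = 13 seats, so the divisor must be adjusted.
With modified divisor 73: modified quotas Oakdale 4.123, Rivermont 2.644, Pinehurst 2.479, Claybrook 2.548.
Rounding to the nearest integer: Oakdale 4, Rivermont 3, Pinehurst 2, Claybrook 3 (total 12).
Oakdale receives 4.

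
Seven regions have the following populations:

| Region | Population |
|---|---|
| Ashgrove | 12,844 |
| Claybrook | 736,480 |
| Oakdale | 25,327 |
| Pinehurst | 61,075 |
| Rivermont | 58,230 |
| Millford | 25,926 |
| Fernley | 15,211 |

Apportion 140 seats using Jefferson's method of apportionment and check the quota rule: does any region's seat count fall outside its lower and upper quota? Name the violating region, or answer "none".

Standard quotas: Ashgrove 1.923, Claybrook 110.264, Oakdale 3.792, Pinehurst 9.144, Rivermont 8.718, Millford 3.882, Fernley 2.277.
Jefferson allocation: Ashgrove 1, Claybrook 113, Oakdale 3, Pinehurst 9, Rivermont 8, Millford 4, Fernley 2.
Claybrook has quota 110.264 (lower 110, upper 111) but receives 113 — outside the quota interval.

Claybrook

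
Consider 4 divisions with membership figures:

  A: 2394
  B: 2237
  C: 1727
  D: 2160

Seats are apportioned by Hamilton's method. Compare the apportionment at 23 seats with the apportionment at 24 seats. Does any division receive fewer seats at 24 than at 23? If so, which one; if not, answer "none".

none

At 23 seats: A 6, B 6, C 5, D 6.
At 24 seats: A 7, B 6, C 5, D 6.
No division's allocation decreased.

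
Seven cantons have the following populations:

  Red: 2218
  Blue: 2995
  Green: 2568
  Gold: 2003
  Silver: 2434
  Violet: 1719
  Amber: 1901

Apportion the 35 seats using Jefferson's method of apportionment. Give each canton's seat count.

Red 5; Blue 7; Green 6; Gold 4; Silver 5; Violet 4; Amber 4

Standard divisor 15838/35 ≈ 452.514; standard quotas: Red 4.902, Blue 6.619, Green 5.675, Gold 4.426, Silver 5.379, Violet 3.799, Amber 4.201.
Rounding down gives 4, 6, 5, 4, 5, 3, 4 = 31 seats, so the divisor must be adjusted.
With modified divisor 420: modified quotas Red 5.281, Blue 7.131, Green 6.114, Gold 4.769, Silver 5.795, Violet 4.093, Amber 4.526.
Rounding down: Red 5, Blue 7, Green 6, Gold 4, Silver 5, Violet 4, Amber 4 (total 35).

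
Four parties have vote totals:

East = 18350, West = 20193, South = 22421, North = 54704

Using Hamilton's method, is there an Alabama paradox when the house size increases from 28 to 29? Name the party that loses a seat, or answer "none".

At 28 seats: East 5, West 5, South 5, North 13.
At 29 seats: East 4, West 5, South 6, North 14.
East drops from 5 to 4.

East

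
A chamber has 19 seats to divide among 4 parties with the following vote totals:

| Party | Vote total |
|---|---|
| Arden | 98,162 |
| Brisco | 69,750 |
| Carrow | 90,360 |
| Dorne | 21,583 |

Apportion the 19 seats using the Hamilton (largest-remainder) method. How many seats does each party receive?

Arden 7; Brisco 5; Carrow 6; Dorne 1

Total 279855; standard divisor 279855/19 ≈ 14729.211.
Standard quotas: Arden 6.6644, Brisco 4.7355, Carrow 6.1347, Dorne 1.4653.
Lower quotas: Arden 6, Brisco 4, Carrow 6, Dorne 1 (sum 17, leaving 2 seats).
Remainders in descending order: Brisco 0.7355, Arden 0.6644, Dorne 0.4653, Carrow 0.1347.
Largest remainders: Brisco, Arden receive the extra seats.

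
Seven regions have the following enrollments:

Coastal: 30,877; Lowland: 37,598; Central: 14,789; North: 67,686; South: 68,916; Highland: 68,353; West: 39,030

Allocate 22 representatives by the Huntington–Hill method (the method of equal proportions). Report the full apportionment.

With divisor 15317: modified quotas Coastal 2.016, Lowland 2.455, Central 0.966, North 4.419, South 4.499, Highland 4.463, West 2.548.
Geometric-mean thresholds: Coastal √(2·3)=2.449, Lowland √(2·3)=2.449, Central (min 1), North √(4·5)=4.472, South √(4·5)=4.472, Highland √(4·5)=4.472, West √(2·3)=2.449.
Each quota rounded against its threshold gives Coastal 2, Lowland 3, Central 1, North 4, South 5, Highland 4, West 3 (total 22).

Coastal 2, Lowland 3, Central 1, North 4, South 5, Highland 4, West 3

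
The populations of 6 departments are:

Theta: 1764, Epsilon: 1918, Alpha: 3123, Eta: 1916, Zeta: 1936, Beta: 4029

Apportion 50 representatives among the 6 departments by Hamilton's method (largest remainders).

Theta 6; Epsilon 6; Alpha 11; Eta 6; Zeta 7; Beta 14

Standard divisor: 14686 ÷ 50 ≈ 293.72.
Standard quotas: Theta 6.006, Epsilon 6.530, Alpha 10.633, Eta 6.523, Zeta 6.591, Beta 13.717.
Lower quotas: Theta 6, Epsilon 6, Alpha 10, Eta 6, Zeta 6, Beta 13 (sum 47, leaving 3 seats).
Remainders in descending order: Beta 0.717, Alpha 0.633, Zeta 0.591, Epsilon 0.530, Eta 0.523, Theta 0.006.
Largest remainders: Beta, Alpha, Zeta receive the extra seats.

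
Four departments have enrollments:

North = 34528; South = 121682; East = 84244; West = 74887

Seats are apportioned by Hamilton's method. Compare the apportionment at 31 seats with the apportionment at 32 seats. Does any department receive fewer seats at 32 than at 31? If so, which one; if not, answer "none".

North

At 31 seats: North 4, South 12, East 8, West 7.
At 32 seats: North 3, South 12, East 9, West 8.
North drops from 4 to 3.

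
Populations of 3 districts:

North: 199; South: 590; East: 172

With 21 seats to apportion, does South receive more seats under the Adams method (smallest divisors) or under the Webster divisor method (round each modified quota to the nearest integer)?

Adams: North 5, South 12, East 4.
Webster: North 4, South 13, East 4.
South gets 12 under Adams and 13 under Webster.

Webster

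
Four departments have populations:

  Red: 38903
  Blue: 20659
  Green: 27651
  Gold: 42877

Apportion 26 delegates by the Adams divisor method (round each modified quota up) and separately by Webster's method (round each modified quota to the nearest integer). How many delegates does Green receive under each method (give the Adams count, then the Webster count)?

6 and 5

Adams: Red 8, Blue 4, Green 6, Gold 8.
Webster: Red 8, Blue 4, Green 5, Gold 9.
Green gets 6 under Adams and 5 under Webster.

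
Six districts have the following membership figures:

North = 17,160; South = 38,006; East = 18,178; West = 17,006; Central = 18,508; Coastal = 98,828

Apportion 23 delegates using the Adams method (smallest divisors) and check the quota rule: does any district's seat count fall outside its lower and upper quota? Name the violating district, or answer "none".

none

Standard quotas: North 1.900, South 4.209, East 2.013, West 1.883, Central 2.050, Coastal 10.945.
Adams allocation: North 2, South 4, East 2, West 2, Central 2, Coastal 11.
Every allocation lies between the lower and upper quota.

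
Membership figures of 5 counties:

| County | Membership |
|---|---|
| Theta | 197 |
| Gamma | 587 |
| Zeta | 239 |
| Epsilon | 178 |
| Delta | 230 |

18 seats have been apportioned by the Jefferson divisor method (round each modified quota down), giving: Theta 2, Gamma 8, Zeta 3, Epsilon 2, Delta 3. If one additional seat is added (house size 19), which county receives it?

Theta

Priority for the next seat is population ÷ (current seats + 1).
Priorities: Theta 65.667, Gamma 65.222, Zeta 59.750, Epsilon 59.333, Delta 57.500.
Highest priority: Theta.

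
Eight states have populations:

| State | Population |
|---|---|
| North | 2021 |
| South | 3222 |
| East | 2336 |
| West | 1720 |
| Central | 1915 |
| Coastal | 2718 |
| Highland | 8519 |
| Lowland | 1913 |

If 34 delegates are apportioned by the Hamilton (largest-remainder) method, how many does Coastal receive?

4

The standard divisor is 24364/34 ≈ 716.588.
Standard quotas: North 2.8203, South 4.4963, East 3.2599, West 2.4003, Central 2.6724, Coastal 3.7930, Highland 11.8883, Lowland 2.6696.
Lower quotas: North 2, South 4, East 3, West 2, Central 2, Coastal 3, Highland 11, Lowland 2 (sum 29, leaving 5 seats).
Remainders in descending order: Highland 0.8883, North 0.8203, Coastal 0.7930, Central 0.6724, Lowland 0.6696, South 0.4963, West 0.4003, East 0.2599.
Largest remainders: Highland, North, Coastal, Central, Lowland receive the extra seats.
Coastal receives 4.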